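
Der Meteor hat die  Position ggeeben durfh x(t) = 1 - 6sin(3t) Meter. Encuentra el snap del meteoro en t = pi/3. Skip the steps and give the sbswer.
La respuesta es 0.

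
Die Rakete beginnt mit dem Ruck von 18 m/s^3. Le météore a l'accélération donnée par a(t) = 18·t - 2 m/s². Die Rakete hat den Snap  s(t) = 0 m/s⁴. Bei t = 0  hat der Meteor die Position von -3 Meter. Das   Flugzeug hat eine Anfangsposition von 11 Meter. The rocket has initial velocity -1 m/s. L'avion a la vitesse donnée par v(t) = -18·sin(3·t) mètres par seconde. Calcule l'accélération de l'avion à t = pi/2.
Nous devons dériver notre équation de la vitesse v(t) = -18·sin(3·t) 1 fois. En prenant d/dt de v(t), nous trouvons a(t) = -54·cos(3·t). Nous avons l'accélération a(t) = -54·cos(3·t). En substituant t = pi/2: a(pi/2) = 0.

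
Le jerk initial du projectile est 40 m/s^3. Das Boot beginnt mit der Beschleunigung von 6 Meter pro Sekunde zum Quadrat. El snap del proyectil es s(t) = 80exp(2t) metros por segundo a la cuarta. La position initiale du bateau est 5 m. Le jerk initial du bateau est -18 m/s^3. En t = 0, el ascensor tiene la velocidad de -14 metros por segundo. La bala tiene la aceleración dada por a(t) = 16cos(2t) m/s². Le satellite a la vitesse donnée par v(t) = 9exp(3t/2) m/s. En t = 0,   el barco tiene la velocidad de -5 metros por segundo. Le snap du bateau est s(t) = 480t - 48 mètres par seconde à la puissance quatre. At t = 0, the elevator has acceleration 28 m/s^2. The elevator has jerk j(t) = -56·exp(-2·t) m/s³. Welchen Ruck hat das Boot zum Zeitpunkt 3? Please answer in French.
Nous devons intégrer notre équation du snap s(t) = 480·t - 48 1 fois. L'intégrale du snap, avec j(0) = -18, donne le jerk: j(t) = 240·t^2 - 48·t - 18. De l'équation du jerk j(t) = 240·t^2 - 48·t - 18, nous substituons t = 3 pour obtenir j = 1998.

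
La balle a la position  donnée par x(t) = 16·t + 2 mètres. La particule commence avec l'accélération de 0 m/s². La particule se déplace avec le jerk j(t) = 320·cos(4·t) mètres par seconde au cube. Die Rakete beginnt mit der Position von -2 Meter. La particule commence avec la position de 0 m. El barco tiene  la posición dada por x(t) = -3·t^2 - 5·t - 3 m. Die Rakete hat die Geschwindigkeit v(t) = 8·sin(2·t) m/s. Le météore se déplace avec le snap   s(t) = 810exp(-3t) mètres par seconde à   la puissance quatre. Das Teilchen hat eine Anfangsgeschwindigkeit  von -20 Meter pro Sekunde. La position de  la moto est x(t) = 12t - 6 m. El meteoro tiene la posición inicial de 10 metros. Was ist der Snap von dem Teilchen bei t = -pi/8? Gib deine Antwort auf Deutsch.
Um dies zu lösen, müssen wir 1 Ableitung unserer Gleichung für den Ruck j(t) = 320·cos(4·t) nehmen. Durch Ableiten von dem Ruck erhalten wir den Snap: s(t) = -1280·sin(4·t). Aus der Gleichung für den Snap s(t) = -1280·sin(4·t), setzen wir t = -pi/8 ein und erhalten s = 1280.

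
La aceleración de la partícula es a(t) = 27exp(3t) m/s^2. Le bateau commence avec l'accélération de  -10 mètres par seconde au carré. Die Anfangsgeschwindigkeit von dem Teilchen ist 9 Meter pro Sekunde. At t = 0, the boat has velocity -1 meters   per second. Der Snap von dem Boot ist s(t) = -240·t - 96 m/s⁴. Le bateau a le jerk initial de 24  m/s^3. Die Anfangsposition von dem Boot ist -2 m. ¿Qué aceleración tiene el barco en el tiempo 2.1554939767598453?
Necesitamos integrar nuestra ecuación del snap s(t) = -240·t - 96 2 veces. La antiderivada del snap, con j(0) = 24, da la sacudida: j(t) = -120·t^2 - 96·t + 24. La antiderivada de la sacudida, con a(0) = -10, da la aceleración: a(t) = -40·t^3 - 48·t^2 + 24·t - 10. Tenemos la aceleración a(t) = -40·t^3 - 48·t^2 + 24·t - 10. Sustituyendo t = 2.1554939767598453: a(2.1554939767598453) = -581.873853139717.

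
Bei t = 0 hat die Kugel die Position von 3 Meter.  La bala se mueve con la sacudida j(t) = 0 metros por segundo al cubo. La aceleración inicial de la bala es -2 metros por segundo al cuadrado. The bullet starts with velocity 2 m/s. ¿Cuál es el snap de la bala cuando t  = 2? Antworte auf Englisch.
To solve this, we need to take 1 derivative of our jerk equation j(t) = 0. Taking d/dt of j(t), we find s(t) = 0. Using s(t) = 0 and substituting t = 2, we find s = 0.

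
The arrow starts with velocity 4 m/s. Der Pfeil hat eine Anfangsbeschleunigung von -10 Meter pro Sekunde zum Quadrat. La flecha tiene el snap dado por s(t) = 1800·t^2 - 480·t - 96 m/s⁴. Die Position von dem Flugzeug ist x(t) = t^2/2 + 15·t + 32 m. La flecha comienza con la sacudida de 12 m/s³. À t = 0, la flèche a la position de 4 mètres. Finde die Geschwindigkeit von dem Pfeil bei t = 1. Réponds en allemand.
Wir müssen unsere Gleichung für den Snap s(t) = 1800·t^2 - 480·t - 96 3-mal integrieren. Durch Integration von dem Snap und Verwendung der Anfangsbedingung j(0) = 12, erhalten wir j(t) = 600·t^3 - 240·t^2 - 96·t + 12. Durch Integration von dem Ruck und Verwendung der Anfangsbedingung a(0) = -10, erhalten wir a(t) = 150·t^4 - 80·t^3 - 48·t^2 + 12·t - 10. Die Stammfunktion von der Beschleunigung, mit v(0) = 4, ergibt die Geschwindigkeit: v(t) = 30·t^5 - 20·t^4 - 16·t^3 + 6·t^2 - 10·t + 4. Mit v(t) = 30·t^5 - 20·t^4 - 16·t^3 + 6·t^2 - 10·t + 4 und Einsetzen von t = 1, finden wir v = -6.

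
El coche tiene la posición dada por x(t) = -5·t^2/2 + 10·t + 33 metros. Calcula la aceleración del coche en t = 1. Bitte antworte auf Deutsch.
Wir müssen unsere Gleichung für die Position x(t) = -5·t^2/2 + 10·t + 33 2-mal ableiten. Mit d/dt von x(t) finden wir v(t) = 10 - 5·t. Die Ableitung von der Geschwindigkeit ergibt die Beschleunigung: a(t) = -5. Wir haben die Beschleunigung a(t) = -5. Durch Einsetzen von t = 1: a(1) = -5.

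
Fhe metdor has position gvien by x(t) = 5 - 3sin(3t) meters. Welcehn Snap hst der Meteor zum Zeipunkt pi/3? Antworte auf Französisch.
Pour résoudre ceci, nous devons prendre 4 dérivées de notre équation de la position x(t) = 5 - 3·sin(3·t). La dérivée de la position donne la vitesse: v(t) = -9·cos(3·t). En dérivant la vitesse, nous obtenons l'accélération: a(t) = 27·sin(3·t). En dérivant l'accélération, nous obtenons le jerk: j(t) = 81·cos(3·t). En prenant d/dt de j(t), nous trouvons s(t) = -243·sin(3·t). En utilisant s(t) = -243·sin(3·t) et en substituant t = pi/3, nous trouvons s = 0.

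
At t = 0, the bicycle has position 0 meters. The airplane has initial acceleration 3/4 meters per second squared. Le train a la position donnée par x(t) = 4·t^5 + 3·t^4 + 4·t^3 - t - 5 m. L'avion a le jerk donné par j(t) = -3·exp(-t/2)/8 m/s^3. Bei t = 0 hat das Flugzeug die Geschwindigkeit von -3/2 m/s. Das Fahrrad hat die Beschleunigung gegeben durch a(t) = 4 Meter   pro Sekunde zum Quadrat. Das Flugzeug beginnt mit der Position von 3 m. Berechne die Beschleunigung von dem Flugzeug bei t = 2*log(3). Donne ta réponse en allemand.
Wir müssen unsere Gleichung für den Ruck j(t) = -3·exp(-t/2)/8 1-mal integrieren. Durch Integration von dem Ruck und Verwendung der Anfangsbedingung a(0) = 3/4, erhalten wir a(t) = 3·exp(-t/2)/4. Wir haben die Beschleunigung a(t) = 3·exp(-t/2)/4. Durch Einsetzen von t = 2*log(3): a(2*log(3)) = 1/4.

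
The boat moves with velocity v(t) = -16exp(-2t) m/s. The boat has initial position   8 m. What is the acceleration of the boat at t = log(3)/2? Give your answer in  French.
En partant de la vitesse v(t) = -16·exp(-2·t), nous prenons 1 dérivée. En prenant d/dt de v(t), nous trouvons a(t) = 32·exp(-2·t). De l'équation de l'accélération a(t) = 32·exp(-2·t), nous substituons t = log(3)/2 pour obtenir a = 32/3.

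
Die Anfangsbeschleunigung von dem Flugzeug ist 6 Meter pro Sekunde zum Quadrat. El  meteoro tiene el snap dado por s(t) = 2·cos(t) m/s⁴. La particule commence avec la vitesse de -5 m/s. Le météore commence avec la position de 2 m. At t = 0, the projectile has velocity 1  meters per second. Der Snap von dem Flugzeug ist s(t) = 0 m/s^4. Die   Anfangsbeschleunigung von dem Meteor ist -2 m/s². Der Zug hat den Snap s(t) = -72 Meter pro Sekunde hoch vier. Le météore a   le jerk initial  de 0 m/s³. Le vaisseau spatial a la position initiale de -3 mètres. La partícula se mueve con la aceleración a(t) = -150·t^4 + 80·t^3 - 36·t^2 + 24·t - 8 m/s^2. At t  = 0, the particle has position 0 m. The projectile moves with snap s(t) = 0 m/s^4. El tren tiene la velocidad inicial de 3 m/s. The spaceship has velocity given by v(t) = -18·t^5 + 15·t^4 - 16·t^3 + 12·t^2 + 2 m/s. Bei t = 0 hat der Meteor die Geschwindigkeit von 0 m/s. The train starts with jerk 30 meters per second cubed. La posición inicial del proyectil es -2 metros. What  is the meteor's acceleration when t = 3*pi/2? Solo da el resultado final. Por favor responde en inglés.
The answer is 0.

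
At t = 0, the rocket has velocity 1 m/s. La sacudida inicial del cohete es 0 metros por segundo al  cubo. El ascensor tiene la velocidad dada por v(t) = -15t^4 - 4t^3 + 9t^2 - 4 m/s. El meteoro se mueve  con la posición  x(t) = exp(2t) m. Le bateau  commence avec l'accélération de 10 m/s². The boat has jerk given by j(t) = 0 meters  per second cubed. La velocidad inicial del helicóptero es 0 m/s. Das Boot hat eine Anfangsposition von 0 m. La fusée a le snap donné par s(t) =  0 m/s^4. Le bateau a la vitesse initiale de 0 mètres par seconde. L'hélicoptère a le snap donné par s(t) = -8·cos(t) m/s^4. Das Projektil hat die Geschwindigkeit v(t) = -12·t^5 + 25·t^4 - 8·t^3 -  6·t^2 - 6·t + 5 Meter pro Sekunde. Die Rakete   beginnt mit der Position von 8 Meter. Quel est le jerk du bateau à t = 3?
De l'équation du jerk j(t) = 0, nous substituons t = 3 pour obtenir j = 0.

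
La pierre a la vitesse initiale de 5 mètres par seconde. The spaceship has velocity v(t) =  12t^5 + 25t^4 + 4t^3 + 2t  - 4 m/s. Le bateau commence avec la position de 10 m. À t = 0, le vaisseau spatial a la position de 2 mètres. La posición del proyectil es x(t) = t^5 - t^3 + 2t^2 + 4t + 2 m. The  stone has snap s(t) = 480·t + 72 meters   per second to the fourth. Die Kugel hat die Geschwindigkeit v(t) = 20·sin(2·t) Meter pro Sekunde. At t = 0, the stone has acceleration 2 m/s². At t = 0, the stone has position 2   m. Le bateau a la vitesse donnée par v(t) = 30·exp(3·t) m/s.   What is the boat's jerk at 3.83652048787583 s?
Starting from velocity v(t) = 30·exp(3·t), we take 2 derivatives. Differentiating velocity, we get acceleration: a(t) = 90·exp(3·t). Taking d/dt of a(t), we find j(t) = 270·exp(3·t). We have jerk j(t) = 270·exp(3·t). Substituting t = 3.83652048787583: j(3.83652048787583) = 26909324.5653987.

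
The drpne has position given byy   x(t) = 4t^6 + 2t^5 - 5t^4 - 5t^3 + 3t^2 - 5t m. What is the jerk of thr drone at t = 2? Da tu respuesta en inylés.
Starting from position x(t) = 4·t^6 + 2·t^5 - 5·t^4 - 5·t^3 + 3·t^2 - 5·t, we take 3 derivatives. The derivative of position gives velocity: v(t) = 24·t^5 + 10·t^4 - 20·t^3 - 15·t^2 + 6·t - 5. Differentiating velocity, we get acceleration: a(t) = 120·t^4 + 40·t^3 - 60·t^2 - 30·t + 6. Differentiating acceleration, we get jerk: j(t) = 480·t^3 + 120·t^2 - 120·t - 30. Using j(t) = 480·t^3 + 120·t^2 - 120·t - 30 and substituting t = 2, we find j = 4050.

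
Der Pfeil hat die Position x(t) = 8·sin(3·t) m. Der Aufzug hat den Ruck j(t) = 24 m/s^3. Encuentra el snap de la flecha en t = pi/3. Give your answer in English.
We must differentiate our position equation x(t) = 8·sin(3·t) 4 times. The derivative of position gives velocity: v(t) = 24·cos(3·t). Differentiating velocity, we get acceleration: a(t) = -72·sin(3·t). Taking d/dt of a(t), we find j(t) = -216·cos(3·t). The derivative of jerk gives snap: s(t) = 648·sin(3·t). We have snap s(t) = 648·sin(3·t). Substituting t = pi/3: s(pi/3) = 0.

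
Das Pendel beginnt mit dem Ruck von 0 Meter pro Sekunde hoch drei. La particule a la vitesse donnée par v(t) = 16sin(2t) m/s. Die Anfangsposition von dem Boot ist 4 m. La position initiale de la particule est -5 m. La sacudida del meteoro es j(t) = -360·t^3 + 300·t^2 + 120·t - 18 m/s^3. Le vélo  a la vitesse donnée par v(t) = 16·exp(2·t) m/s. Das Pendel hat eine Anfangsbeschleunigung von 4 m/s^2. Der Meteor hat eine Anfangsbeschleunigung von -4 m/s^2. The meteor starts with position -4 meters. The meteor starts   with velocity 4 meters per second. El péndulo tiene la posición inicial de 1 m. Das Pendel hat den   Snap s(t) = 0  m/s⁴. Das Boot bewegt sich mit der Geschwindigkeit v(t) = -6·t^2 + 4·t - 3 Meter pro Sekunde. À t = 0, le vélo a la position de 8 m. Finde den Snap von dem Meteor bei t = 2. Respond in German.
Wir müssen unsere Gleichung für den Ruck j(t) = -360·t^3 + 300·t^2 + 120·t - 18 1-mal ableiten. Mit d/dt von j(t) finden wir s(t) = -1080·t^2 + 600·t + 120. Aus der Gleichung für den Snap s(t) = -1080·t^2 + 600·t + 120, setzen wir t = 2 ein und erhalten s = -3000.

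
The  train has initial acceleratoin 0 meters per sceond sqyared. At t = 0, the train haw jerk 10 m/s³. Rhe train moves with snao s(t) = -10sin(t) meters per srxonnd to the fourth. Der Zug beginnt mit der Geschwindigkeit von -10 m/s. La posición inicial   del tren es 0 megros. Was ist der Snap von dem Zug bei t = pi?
Wir haben den Snap s(t) = -10·sin(t). Durch Einsetzen von t = pi: s(pi) = 0.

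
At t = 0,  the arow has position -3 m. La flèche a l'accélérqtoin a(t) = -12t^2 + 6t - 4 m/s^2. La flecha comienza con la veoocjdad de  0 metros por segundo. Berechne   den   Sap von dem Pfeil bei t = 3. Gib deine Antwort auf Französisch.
Pour résoudre ceci, nous devons prendre 2 dérivées de notre équation de l'accélération a(t) = -12·t^2 + 6·t - 4. En prenant d/dt de a(t), nous trouvons j(t) = 6 - 24·t. En prenant d/dt de j(t), nous trouvons s(t) = -24. En utilisant s(t) = -24 et en substituant t = 3, nous trouvons s = -24.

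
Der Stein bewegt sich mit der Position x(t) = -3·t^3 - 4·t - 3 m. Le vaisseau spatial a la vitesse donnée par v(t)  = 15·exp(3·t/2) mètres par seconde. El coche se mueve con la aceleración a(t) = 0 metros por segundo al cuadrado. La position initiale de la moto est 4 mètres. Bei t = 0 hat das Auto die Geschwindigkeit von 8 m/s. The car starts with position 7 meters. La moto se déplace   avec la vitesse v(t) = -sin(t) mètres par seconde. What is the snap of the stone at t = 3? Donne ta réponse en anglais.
We must differentiate our position equation x(t) = -3·t^3 - 4·t - 3 4 times. Taking d/dt of x(t), we find v(t) = -9·t^2 - 4. Taking d/dt of v(t), we find a(t) = -18·t. Taking d/dt of a(t), we find j(t) = -18. Taking d/dt of j(t), we find s(t) = 0. We have snap s(t) = 0. Substituting t = 3: s(3) = 0.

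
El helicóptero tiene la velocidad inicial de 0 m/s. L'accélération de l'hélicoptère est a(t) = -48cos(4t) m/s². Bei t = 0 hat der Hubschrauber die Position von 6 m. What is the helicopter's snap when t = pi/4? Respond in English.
We must differentiate our acceleration equation a(t) = -48·cos(4·t) 2 times. Taking d/dt of a(t), we find j(t) = 192·sin(4·t). The derivative of jerk gives snap: s(t) = 768·cos(4·t). We have snap s(t) = 768·cos(4·t). Substituting t = pi/4: s(pi/4) = -768.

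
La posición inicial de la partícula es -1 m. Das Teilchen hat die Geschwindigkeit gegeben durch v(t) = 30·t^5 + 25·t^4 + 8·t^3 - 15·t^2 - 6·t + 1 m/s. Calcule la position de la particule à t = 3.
Nous devons trouver la primitive de notre équation de la vitesse v(t) = 30·t^5 + 25·t^4 + 8·t^3 - 15·t^2 - 6·t + 1 1 fois. La primitive de la vitesse est la position. En utilisant x(0) = -1, nous obtenons x(t) = 5·t^6 + 5·t^5 + 2·t^4 - 5·t^3 - 3·t^2 + t - 1. Nous avons la position x(t) = 5·t^6 + 5·t^5 + 2·t^4 - 5·t^3 - 3·t^2 + t - 1. En substituant t = 3: x(3) = 4862.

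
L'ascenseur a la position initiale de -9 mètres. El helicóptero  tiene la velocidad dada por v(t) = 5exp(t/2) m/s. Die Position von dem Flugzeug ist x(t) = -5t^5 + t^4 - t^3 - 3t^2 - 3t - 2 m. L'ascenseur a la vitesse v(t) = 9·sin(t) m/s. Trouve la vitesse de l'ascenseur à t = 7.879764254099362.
De l'équation de la vitesse v(t) = 9·sin(t), nous substituons t = 7.879764254099362 pour obtenir v = 8.99700881995053.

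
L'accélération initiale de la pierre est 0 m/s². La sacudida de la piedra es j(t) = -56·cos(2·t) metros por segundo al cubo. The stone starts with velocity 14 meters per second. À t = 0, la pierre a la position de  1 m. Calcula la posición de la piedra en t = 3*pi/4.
Necesitamos integrar nuestra ecuación de la sacudida j(t) = -56·cos(2·t) 3 veces. Tomando ∫j(t)dt y aplicando a(0) = 0, encontramos a(t) = -28·sin(2·t). La integral de la aceleración, con v(0) = 14, da la velocidad: v(t) = 14·cos(2·t). La antiderivada de la velocidad es la posición. Usando x(0) = 1, obtenemos x(t) = 7·sin(2·t) + 1. De la ecuación de la posición x(t) = 7·sin(2·t) + 1, sustituimos t = 3*pi/4 para obtener x = -6.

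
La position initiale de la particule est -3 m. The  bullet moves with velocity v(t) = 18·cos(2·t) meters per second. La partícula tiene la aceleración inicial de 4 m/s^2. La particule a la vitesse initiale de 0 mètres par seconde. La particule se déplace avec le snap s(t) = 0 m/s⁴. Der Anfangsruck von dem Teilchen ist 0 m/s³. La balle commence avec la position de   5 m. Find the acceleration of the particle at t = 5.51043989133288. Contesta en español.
Partiendo del snap s(t) = 0, tomamos 2 integrales. La integral del snap es la sacudida. Usando j(0) = 0, obtenemos j(t) = 0. Integrando la sacudida y usando la condición inicial a(0) = 4, obtenemos a(t) = 4. Tenemos la aceleración a(t) = 4. Sustituyendo t = 5.51043989133288: a(5.51043989133288) = 4.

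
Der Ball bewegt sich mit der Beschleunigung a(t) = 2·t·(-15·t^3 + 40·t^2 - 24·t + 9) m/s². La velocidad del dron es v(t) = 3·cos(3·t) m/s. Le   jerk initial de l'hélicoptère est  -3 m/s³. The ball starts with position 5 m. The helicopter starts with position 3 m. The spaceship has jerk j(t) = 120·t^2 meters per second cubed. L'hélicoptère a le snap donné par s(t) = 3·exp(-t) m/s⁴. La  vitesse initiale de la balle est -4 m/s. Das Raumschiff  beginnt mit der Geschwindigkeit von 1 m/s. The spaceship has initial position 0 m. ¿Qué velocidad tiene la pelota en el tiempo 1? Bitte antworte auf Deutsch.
Ausgehend von der Beschleunigung a(t) = 2·t·(-15·t^3 + 40·t^2 - 24·t + 9), nehmen wir 1 Stammfunktion. Mit ∫a(t)dt und Anwendung von v(0) = -4, finden wir v(t) = -6·t^5 + 20·t^4 - 16·t^3 + 9·t^2 - 4. Mit v(t) = -6·t^5 + 20·t^4 - 16·t^3 + 9·t^2 - 4 und Einsetzen von t = 1, finden wir v = 3.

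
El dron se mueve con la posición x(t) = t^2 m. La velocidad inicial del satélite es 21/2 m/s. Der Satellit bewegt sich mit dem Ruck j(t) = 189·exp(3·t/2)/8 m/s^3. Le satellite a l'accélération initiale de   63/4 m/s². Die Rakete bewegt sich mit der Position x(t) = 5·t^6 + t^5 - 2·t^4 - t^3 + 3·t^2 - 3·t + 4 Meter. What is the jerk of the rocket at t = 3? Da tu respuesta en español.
Para resolver esto, necesitamos tomar 3 derivadas de nuestra ecuación de la posición x(t) = 5·t^6 + t^5 - 2·t^4 - t^3 + 3·t^2 - 3·t + 4. Derivando la posición, obtenemos la velocidad: v(t) = 30·t^5 + 5·t^4 - 8·t^3 - 3·t^2 + 6·t - 3. Derivando la velocidad, obtenemos la aceleración: a(t) = 150·t^4 + 20·t^3 - 24·t^2 - 6·t + 6. Tomando d/dt de a(t), encontramos j(t) = 600·t^3 + 60·t^2 - 48·t - 6. Tenemos la sacudida j(t) = 600·t^3 + 60·t^2 - 48·t - 6. Sustituyendo t = 3: j(3) = 16590.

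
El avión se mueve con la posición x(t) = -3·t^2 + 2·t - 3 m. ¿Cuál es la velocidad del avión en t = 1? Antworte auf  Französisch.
Nous devons dériver notre équation de la position x(t) = -3·t^2 + 2·t - 3 1 fois. La dérivée de la position donne la vitesse: v(t) = 2 - 6·t. En utilisant v(t) = 2 - 6·t et en substituant t = 1, nous trouvons v = -4.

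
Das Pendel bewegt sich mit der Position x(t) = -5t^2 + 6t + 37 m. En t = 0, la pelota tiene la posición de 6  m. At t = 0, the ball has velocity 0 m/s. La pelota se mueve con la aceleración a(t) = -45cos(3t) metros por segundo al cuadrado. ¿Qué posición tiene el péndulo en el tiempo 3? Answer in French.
De l'équation de la position x(t) = -5·t^2 + 6·t + 37, nous substituons t = 3 pour obtenir x = 10.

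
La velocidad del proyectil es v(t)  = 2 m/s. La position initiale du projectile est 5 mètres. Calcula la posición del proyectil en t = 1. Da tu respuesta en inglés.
To find the answer, we compute 1 antiderivative of v(t) = 2. The integral of velocity, with x(0) = 5, gives position: x(t) = 2·t + 5. From the given position equation x(t) = 2·t + 5, we substitute t = 1 to get x = 7.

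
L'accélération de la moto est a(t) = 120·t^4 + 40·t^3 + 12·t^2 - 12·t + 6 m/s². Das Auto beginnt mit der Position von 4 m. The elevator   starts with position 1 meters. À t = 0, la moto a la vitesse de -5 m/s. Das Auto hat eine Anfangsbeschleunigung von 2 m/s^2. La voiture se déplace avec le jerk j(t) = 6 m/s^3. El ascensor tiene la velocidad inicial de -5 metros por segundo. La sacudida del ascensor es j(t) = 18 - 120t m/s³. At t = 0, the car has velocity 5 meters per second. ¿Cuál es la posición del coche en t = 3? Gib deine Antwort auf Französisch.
Nous devons trouver la primitive de notre équation du jerk j(t) = 6 3 fois. En prenant ∫j(t)dt et en appliquant a(0) = 2, nous trouvons a(t) = 6·t + 2. L'intégrale de l'accélération, avec v(0) = 5, donne la vitesse: v(t) = 3·t^2 + 2·t + 5. La primitive de la vitesse, avec x(0) = 4, donne la position: x(t) = t^3 + t^2 + 5·t + 4. De l'équation de la position x(t) = t^3 + t^2 + 5·t + 4, nous substituons t = 3 pour obtenir x = 55.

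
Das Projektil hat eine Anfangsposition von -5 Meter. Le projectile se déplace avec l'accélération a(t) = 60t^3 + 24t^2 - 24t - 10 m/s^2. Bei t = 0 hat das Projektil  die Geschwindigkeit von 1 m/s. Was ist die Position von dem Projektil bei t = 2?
Wir müssen unsere Gleichung für die Beschleunigung a(t) = 60·t^3 + 24·t^2 - 24·t - 10 2-mal integrieren. Das Integral von der Beschleunigung, mit v(0) = 1, ergibt die Geschwindigkeit: v(t) = 15·t^4 + 8·t^3 - 12·t^2 - 10·t + 1. Das Integral von der Geschwindigkeit, mit x(0) = -5, ergibt die Position: x(t) = 3·t^5 + 2·t^4 - 4·t^3 - 5·t^2 + t - 5. Aus der Gleichung für die Position x(t) = 3·t^5 + 2·t^4 - 4·t^3 - 5·t^2 + t - 5, setzen wir t = 2 ein und erhalten x = 73.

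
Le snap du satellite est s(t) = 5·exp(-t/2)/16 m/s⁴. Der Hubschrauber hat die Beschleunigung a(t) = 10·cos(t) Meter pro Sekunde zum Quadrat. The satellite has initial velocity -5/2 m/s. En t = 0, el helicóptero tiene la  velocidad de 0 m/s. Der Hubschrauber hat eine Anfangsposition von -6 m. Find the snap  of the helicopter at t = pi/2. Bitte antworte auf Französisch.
En partant de l'accélération a(t) = 10·cos(t), nous prenons 2 dérivées. En prenant d/dt de a(t), nous trouvons j(t) = -10·sin(t). La dérivée du jerk donne le snap: s(t) = -10·cos(t). De l'équation du snap s(t) = -10·cos(t), nous substituons t = pi/2 pour obtenir s = 0.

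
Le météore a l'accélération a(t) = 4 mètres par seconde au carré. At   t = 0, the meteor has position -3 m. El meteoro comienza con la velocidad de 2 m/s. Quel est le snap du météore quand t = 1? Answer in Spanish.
Para resolver esto, necesitamos tomar 2 derivadas de nuestra ecuación de la aceleración a(t) = 4. Derivando la aceleración, obtenemos la sacudida: j(t) = 0. Derivando la sacudida, obtenemos el snap: s(t) = 0. De la ecuación del snap s(t) = 0, sustituimos t = 1 para obtener s = 0.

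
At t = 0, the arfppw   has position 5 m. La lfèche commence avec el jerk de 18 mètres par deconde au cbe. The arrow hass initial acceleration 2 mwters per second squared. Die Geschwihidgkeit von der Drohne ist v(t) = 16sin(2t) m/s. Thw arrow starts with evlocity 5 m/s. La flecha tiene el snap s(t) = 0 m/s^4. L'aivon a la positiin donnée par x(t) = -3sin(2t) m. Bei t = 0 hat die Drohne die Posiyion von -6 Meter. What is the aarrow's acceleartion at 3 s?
To solve this, we need to take 2 antiderivatives of our snap equation s(t) = 0. The antiderivative of snap, with j(0) = 18, gives jerk: j(t) = 18. Integrating jerk and using the initial condition a(0) = 2, we get a(t) = 18·t + 2. Using a(t) = 18·t + 2 and substituting t = 3, we find a = 56.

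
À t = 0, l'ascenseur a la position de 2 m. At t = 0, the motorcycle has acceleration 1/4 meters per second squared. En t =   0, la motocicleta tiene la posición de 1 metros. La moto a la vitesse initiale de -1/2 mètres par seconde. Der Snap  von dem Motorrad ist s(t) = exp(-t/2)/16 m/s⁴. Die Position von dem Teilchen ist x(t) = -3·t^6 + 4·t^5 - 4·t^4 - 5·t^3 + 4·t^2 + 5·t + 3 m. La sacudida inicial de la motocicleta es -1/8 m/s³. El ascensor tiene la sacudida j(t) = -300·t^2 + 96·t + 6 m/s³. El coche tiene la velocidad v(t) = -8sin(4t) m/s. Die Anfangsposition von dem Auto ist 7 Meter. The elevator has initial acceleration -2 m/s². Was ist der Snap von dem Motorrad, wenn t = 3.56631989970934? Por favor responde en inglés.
Using s(t) = exp(-t/2)/16 and substituting t = 3.56631989970934, we find s = 0.0105066312652076.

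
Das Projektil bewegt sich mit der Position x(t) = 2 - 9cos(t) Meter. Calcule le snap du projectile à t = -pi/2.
En partant de la position x(t) = 2 - 9·cos(t), nous prenons 4 dérivées. La dérivée de la position donne la vitesse: v(t) = 9·sin(t). En prenant d/dt de v(t), nous trouvons a(t) = 9·cos(t). En prenant d/dt de a(t), nous trouvons j(t) = -9·sin(t). En prenant d/dt de j(t), nous trouvons s(t) = -9·cos(t). De l'équation du snap s(t) = -9·cos(t), nous substituons t = -pi/2 pour obtenir s = 0.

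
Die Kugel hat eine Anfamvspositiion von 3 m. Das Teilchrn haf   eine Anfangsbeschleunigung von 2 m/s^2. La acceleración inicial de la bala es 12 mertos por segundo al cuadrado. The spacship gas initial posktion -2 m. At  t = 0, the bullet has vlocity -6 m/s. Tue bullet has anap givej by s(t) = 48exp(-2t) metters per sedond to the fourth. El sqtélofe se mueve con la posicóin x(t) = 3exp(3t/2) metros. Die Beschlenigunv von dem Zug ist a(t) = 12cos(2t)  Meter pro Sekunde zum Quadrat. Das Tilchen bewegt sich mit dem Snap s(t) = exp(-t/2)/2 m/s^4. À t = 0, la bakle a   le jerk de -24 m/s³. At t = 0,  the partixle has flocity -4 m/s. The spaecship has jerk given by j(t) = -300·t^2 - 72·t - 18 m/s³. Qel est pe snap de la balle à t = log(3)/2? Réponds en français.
En utilisant s(t) = 48·exp(-2·t) et en substituant t = log(3)/2, nous trouvons s = 16.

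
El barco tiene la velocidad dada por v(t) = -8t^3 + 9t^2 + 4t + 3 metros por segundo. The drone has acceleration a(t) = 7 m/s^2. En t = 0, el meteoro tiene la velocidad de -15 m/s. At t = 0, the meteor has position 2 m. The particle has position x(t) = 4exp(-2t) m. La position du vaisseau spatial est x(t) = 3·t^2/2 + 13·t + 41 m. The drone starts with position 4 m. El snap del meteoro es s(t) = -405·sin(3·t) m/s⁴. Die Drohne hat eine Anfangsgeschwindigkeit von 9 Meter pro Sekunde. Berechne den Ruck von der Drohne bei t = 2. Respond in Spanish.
Debemos derivar nuestra ecuación de la aceleración a(t) = 7 1 vez. Derivando la aceleración, obtenemos la sacudida: j(t) = 0. De la ecuación de la sacudida j(t) = 0, sustituimos t = 2 para obtener j = 0.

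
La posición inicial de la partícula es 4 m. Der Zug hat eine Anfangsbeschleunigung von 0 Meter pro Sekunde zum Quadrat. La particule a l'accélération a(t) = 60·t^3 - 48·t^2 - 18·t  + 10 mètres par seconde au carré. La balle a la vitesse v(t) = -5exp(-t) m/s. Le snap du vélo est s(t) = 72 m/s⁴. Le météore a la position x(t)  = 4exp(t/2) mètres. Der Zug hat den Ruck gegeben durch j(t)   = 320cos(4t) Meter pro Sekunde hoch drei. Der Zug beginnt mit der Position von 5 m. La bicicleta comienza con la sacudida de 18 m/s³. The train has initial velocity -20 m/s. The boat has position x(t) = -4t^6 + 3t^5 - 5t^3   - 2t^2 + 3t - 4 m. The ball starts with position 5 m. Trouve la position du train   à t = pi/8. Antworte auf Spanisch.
Partiendo de la sacudida j(t) = 320·cos(4·t), tomamos 3 antiderivadas. Tomando ∫j(t)dt y aplicando a(0) = 0, encontramos a(t) = 80·sin(4·t). Tomando ∫a(t)dt y aplicando v(0) = -20, encontramos v(t) = -20·cos(4·t). Tomando ∫v(t)dt y aplicando x(0) = 5, encontramos x(t) = 5 - 5·sin(4·t). De la ecuación de la posición x(t) = 5 - 5·sin(4·t), sustituimos t = pi/8 para obtener x = 0.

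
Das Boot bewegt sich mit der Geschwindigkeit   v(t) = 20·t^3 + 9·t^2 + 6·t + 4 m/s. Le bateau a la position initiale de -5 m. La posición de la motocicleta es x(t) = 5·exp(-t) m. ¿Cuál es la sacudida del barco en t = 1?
Para resolver esto, necesitamos tomar 2 derivadas de nuestra ecuación de la velocidad v(t) = 20·t^3 + 9·t^2 + 6·t + 4. Tomando d/dt de v(t), encontramos a(t) = 60·t^2 + 18·t + 6. Tomando d/dt de a(t), encontramos j(t) = 120·t + 18. Tenemos la sacudida j(t) = 120·t + 18. Sustituyendo t = 1: j(1) = 138.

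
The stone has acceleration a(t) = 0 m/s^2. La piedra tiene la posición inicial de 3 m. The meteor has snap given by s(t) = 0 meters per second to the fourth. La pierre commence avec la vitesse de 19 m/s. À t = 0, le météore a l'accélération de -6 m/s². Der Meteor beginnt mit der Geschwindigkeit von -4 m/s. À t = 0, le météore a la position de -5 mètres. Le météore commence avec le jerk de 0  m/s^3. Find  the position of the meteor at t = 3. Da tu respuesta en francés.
Pour résoudre ceci, nous devons prendre 4 primitives de notre équation du snap s(t) = 0. En intégrant le snap et en utilisant la condition initiale j(0) = 0, nous obtenons j(t) = 0. La primitive du jerk, avec a(0) = -6, donne l'accélération: a(t) = -6. La primitive de l'accélération, avec v(0) = -4, donne la vitesse: v(t) = -6·t - 4. L'intégrale de la vitesse est la position. En utilisant x(0) = -5, nous obtenons x(t) = -3·t^2 - 4·t - 5. Nous avons la position x(t) = -3·t^2 - 4·t - 5. En substituant t = 3: x(3) = -44.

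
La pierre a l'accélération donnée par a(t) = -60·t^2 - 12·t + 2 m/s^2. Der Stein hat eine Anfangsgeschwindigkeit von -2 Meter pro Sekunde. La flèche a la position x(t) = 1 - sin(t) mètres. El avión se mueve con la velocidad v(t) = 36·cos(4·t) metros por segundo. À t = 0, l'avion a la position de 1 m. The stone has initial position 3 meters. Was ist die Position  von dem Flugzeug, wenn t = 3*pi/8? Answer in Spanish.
Partiendo de la velocidad v(t) = 36·cos(4·t), tomamos 1 integral. La integral de la velocidad, con x(0) = 1, da la posición: x(t) = 9·sin(4·t) + 1. De la ecuación de la posición x(t) = 9·sin(4·t) + 1, sustituimos t = 3*pi/8 para obtener x = -8.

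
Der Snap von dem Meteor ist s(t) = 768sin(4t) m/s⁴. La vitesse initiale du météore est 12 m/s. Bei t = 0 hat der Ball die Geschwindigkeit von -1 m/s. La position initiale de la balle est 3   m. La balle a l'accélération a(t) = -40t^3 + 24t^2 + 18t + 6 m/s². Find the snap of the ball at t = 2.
To solve this, we need to take 2 derivatives of our acceleration equation a(t) = -40·t^3 + 24·t^2 + 18·t + 6. The derivative of acceleration gives jerk: j(t) = -120·t^2 + 48·t + 18. The derivative of jerk gives snap: s(t) = 48 - 240·t. We have snap s(t) = 48 - 240·t. Substituting t = 2: s(2) = -432.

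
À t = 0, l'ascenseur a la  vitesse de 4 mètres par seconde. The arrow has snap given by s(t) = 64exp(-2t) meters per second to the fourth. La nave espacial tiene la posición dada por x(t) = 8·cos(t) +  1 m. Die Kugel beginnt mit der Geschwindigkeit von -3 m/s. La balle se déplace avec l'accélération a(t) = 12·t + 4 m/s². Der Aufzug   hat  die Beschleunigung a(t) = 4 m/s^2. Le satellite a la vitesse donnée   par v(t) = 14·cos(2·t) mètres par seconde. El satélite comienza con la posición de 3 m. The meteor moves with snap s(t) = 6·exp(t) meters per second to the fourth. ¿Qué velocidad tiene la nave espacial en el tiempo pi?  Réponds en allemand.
Wir müssen unsere Gleichung für die Position x(t) = 8·cos(t) + 1 1-mal ableiten. Mit d/dt von x(t) finden wir v(t) = -8·sin(t). Mit v(t) = -8·sin(t) und Einsetzen von t = pi, finden wir v = 0.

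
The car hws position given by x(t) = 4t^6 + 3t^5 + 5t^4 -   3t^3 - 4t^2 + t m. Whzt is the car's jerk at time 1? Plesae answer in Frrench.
Pour résoudre ceci, nous devons prendre 3 dérivées de notre équation de la position x(t) = 4·t^6 + 3·t^5 + 5·t^4 - 3·t^3 - 4·t^2 + t. La dérivée de la position donne la vitesse: v(t) = 24·t^5 + 15·t^4 + 20·t^3 - 9·t^2 - 8·t + 1. En prenant d/dt de v(t), nous trouvons a(t) = 120·t^4 + 60·t^3 + 60·t^2 - 18·t - 8. En prenant d/dt de a(t), nous trouvons j(t) = 480·t^3 + 180·t^2 + 120·t - 18. En utilisant j(t) = 480·t^3 + 180·t^2 + 120·t - 18 et en substituant t = 1, nous trouvons j = 762.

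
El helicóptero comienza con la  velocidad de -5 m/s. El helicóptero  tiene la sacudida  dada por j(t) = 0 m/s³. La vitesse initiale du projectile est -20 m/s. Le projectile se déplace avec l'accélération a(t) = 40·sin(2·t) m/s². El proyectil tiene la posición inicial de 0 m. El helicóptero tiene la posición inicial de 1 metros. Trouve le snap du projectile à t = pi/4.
Pour résoudre ceci, nous devons prendre 2 dérivées de notre équation de l'accélération a(t) = 40·sin(2·t). En prenant d/dt de a(t), nous trouvons j(t) = 80·cos(2·t). La dérivée du jerk donne le snap: s(t) = -160·sin(2·t). De l'équation du snap s(t) = -160·sin(2·t), nous substituons t = pi/4 pour obtenir s = -160.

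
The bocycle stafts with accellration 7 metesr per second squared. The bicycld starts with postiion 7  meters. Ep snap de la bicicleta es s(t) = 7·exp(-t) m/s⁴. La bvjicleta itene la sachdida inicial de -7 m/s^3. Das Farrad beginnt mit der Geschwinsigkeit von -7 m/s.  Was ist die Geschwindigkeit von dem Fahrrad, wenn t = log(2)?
Ausgehend von dem Snap s(t) = 7·exp(-t), nehmen wir 3 Integrale. Durch Integration von dem Snap und Verwendung der Anfangsbedingung j(0) = -7, erhalten wir j(t) = -7·exp(-t). Das Integral von dem Ruck ist die Beschleunigung. Mit a(0) = 7 erhalten wir a(t) = 7·exp(-t). Die Stammfunktion von der Beschleunigung, mit v(0) = -7, ergibt die Geschwindigkeit: v(t) = -7·exp(-t). Mit v(t) = -7·exp(-t) und Einsetzen von t = log(2), finden wir v = -7/2.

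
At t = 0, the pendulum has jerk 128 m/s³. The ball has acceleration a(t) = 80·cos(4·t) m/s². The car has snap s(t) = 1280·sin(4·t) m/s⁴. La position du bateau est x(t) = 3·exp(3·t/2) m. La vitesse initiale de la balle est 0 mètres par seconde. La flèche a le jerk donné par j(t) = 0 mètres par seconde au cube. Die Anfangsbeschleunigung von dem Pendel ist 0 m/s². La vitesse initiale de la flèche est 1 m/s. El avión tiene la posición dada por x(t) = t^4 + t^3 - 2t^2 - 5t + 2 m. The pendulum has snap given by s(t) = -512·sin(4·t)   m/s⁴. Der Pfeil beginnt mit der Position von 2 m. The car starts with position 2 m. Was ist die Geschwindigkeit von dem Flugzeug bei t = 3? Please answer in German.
Um dies zu lösen, müssen wir 1 Ableitung unserer Gleichung für die Position x(t) = t^4 + t^3 - 2·t^2 - 5·t + 2 nehmen. Durch Ableiten von der Position erhalten wir die Geschwindigkeit: v(t) = 4·t^3 + 3·t^2 - 4·t - 5. Wir haben die Geschwindigkeit v(t) = 4·t^3 + 3·t^2 - 4·t - 5. Durch Einsetzen von t = 3: v(3) = 118.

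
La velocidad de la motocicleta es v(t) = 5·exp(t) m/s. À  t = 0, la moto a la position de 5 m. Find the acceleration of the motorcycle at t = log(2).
Starting from velocity v(t) = 5·exp(t), we take 1 derivative. The derivative of velocity gives acceleration: a(t) = 5·exp(t). From the given acceleration equation a(t) = 5·exp(t), we substitute t = log(2) to get a = 10.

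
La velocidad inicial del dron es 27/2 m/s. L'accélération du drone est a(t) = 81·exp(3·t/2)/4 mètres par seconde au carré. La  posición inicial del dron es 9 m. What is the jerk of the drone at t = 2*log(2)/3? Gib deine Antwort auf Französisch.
Nous devons dériver notre équation de l'accélération a(t) = 81·exp(3·t/2)/4 1 fois. En dérivant l'accélération, nous obtenons le jerk: j(t) = 243·exp(3·t/2)/8. En utilisant j(t) = 243·exp(3·t/2)/8 et en substituant t = 2*log(2)/3, nous trouvons j = 243/4.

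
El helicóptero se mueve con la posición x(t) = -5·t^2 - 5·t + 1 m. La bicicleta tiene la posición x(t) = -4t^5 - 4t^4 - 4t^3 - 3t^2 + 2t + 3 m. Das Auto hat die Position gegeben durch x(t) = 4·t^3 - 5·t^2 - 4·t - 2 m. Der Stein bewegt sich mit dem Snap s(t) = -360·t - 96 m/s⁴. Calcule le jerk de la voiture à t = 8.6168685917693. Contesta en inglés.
We must differentiate our position equation x(t) = 4·t^3 - 5·t^2 - 4·t - 2 3 times. Taking d/dt of x(t), we find v(t) = 12·t^2 - 10·t - 4. Differentiating velocity, we get acceleration: a(t) = 24·t - 10. Taking d/dt of a(t), we find j(t) = 24. We have jerk j(t) = 24. Substituting t = 8.6168685917693: j(8.6168685917693) = 24.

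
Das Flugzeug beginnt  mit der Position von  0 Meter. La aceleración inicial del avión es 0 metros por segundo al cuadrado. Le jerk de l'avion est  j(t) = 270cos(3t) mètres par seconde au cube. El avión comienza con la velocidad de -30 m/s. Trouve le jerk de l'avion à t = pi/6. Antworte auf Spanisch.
De la ecuación de la sacudida j(t) = 270·cos(3·t), sustituimos t = pi/6 para obtener j = 0.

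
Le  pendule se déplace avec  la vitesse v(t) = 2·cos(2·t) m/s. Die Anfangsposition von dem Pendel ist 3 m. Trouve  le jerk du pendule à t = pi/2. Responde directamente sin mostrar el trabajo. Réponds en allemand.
Der Ruck bei t = pi/2 ist j = 8.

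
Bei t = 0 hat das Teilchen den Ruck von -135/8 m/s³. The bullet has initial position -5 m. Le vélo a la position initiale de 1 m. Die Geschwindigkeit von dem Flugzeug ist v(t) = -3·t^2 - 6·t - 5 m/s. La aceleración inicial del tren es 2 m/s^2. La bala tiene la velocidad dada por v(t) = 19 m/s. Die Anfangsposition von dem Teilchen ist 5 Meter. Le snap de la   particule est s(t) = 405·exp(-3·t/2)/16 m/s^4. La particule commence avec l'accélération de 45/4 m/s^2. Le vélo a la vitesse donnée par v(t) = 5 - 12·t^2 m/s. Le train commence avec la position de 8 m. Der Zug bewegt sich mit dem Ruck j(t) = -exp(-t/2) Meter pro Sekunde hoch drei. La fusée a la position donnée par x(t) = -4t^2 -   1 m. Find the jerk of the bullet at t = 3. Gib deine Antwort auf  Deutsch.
Ausgehend von der Geschwindigkeit v(t) = 19, nehmen wir 2 Ableitungen. Mit d/dt von v(t) finden wir a(t) = 0. Mit d/dt von a(t) finden wir j(t) = 0. Wir haben den Ruck j(t) = 0. Durch Einsetzen von t = 3: j(3) = 0.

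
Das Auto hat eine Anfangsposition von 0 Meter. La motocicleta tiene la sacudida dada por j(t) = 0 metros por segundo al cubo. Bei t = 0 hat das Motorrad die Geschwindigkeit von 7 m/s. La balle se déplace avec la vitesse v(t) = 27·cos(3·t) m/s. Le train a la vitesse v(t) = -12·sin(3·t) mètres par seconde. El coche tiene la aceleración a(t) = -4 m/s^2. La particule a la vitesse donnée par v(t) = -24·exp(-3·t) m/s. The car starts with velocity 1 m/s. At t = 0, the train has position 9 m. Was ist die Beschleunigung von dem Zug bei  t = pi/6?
Wir müssen unsere Gleichung für die Geschwindigkeit v(t) = -12·sin(3·t) 1-mal ableiten. Die Ableitung von der Geschwindigkeit ergibt die Beschleunigung: a(t) = -36·cos(3·t). Wir haben die Beschleunigung a(t) = -36·cos(3·t). Durch Einsetzen von t = pi/6: a(pi/6) = 0.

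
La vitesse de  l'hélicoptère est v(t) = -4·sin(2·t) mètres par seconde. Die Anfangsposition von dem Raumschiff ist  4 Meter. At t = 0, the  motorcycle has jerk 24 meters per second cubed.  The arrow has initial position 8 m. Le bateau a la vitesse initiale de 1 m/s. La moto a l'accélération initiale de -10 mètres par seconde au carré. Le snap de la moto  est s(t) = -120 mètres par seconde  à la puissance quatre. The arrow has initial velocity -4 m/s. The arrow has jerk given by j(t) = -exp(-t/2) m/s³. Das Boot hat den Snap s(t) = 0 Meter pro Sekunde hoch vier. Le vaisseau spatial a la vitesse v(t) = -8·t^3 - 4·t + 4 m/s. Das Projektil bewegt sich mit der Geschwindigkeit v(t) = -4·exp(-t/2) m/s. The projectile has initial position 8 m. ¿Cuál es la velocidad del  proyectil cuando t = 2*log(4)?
De la ecuación de la velocidad v(t) = -4·exp(-t/2), sustituimos t = 2*log(4) para obtener v = -1.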